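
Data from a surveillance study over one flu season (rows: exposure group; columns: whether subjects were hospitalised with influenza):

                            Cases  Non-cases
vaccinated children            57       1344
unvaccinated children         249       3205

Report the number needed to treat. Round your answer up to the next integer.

NNT ≈ 32

risk, vaccinated children = 57/1401 = 0.040685
risk, unvaccinated children = 249/3454 = 0.072090
absolute risk difference = 0.031405
1 / 0.031405 = 31.842 → round up → 32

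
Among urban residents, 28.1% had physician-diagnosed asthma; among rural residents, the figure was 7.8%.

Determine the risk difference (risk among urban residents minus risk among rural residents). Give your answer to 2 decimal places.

risk difference = 0.2810 − 0.0780 = 0.20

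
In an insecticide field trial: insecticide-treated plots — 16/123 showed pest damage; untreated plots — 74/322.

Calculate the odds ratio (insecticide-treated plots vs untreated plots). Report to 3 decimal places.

odds, insecticide-treated plots = 16/107 = 0.1495
odds, untreated plots = 74/248 = 0.2984
OR = 0.1495 / 0.2984 = 0.501

0.501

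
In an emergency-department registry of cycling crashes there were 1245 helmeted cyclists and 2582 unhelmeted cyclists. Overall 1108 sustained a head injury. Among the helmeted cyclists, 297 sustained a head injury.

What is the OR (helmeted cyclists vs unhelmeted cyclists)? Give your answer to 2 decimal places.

helmeted cyclists without the outcome: 1245 − 297 = 948
unhelmeted cyclists with the outcome: 1108 − 297 = 811
unhelmeted cyclists without the outcome: 2582 − 811 = 1771
OR = (297 × 1771) / (948 × 811) = 525987/768828 ≈ 0.68

0.68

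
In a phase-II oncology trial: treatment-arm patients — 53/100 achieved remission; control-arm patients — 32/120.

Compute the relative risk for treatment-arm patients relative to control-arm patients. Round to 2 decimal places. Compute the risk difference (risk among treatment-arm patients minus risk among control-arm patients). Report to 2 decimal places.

RR = 1.99; RD = 0.26

risk, treatment-arm patients = 53/100 = 0.5300
risk, control-arm patients = 32/120 = 0.2667
RR = 0.5300 / 0.2667 = 1.99
risk difference = 0.5300 − 0.2667 = 0.26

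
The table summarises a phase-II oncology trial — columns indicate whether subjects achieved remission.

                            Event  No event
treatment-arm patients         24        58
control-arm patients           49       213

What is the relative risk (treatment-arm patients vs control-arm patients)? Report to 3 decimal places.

1.565

risk, treatment-arm patients = 24/82 = 0.2927
risk, control-arm patients = 49/262 = 0.1870
RR = 0.2927 / 0.1870 = 1.565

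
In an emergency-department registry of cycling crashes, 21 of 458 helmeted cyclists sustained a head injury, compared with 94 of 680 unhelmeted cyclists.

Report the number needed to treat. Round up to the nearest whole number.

NNT: 11

risk, helmeted cyclists = 21/458 = 0.045852
risk, unhelmeted cyclists = 94/680 = 0.138235
absolute risk difference = 0.092384
1 / 0.092384 = 10.824 → round up → 11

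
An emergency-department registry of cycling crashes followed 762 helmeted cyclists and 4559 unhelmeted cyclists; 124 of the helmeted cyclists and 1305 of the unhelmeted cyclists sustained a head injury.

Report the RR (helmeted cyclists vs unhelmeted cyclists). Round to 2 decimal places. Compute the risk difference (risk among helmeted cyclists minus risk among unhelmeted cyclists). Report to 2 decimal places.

RR = 0.57; RD = -0.12

risk, helmeted cyclists = 124/762 = 0.1627
risk, unhelmeted cyclists = 1305/4559 = 0.2862
RR = 0.1627 / 0.2862 = 0.57
risk difference = 0.1627 − 0.2862 = -0.12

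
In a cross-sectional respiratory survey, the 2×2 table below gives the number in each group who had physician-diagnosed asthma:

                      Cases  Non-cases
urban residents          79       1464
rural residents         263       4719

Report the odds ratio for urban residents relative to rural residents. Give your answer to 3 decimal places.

OR = (79 × 4719) / (1464 × 263) = 372801/385032 ≈ 0.968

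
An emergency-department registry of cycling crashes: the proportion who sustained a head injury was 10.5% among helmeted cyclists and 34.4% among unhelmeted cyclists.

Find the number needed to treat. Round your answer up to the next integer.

5

absolute risk difference = 0.239000
1 / 0.239000 = 4.184 → round up → 5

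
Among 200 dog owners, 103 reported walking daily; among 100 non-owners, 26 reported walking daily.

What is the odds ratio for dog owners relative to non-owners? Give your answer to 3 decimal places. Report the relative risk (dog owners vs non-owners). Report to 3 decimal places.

OR = 3.022; RR = 1.981

OR = (103 × 74) / (97 × 26) = 7622/2522 ≈ 3.022
risk, dog owners = 103/200 = 0.5150
risk, non-owners = 26/100 = 0.2600
RR = 0.5150 / 0.2600 = 1.981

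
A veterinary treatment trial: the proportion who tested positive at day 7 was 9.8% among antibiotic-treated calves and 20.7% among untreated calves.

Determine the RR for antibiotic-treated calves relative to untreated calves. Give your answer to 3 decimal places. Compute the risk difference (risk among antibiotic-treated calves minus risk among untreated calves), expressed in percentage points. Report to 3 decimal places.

RR = 0.473; RD = -10.900

RR = 0.0980 / 0.2070 = 0.473
risk difference = 0.0980 − 0.2070 = -0.1090 → -10.900 percentage points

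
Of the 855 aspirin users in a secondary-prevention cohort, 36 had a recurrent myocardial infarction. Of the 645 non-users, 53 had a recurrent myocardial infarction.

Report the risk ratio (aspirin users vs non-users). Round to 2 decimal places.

risk, aspirin users = 36/855 = 0.04211
risk, non-users = 53/645 = 0.08217
RR = 0.04211 / 0.08217 = 0.51

0.51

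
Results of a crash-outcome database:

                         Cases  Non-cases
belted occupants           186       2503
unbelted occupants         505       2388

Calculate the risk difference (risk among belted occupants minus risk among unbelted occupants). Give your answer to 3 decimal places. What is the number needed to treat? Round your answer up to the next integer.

RD = -0.105; NNT = 10

risk, belted occupants = 186/2689 = 0.0692
risk, unbelted occupants = 505/2893 = 0.1746
risk difference = 0.0692 − 0.1746 = -0.105
absolute risk difference = 0.105389
1 / 0.105389 = 9.489 → round up → 10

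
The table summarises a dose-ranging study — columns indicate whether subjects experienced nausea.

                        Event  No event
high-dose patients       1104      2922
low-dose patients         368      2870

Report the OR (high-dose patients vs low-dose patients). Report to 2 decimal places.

odds, high-dose patients = 1104/2922 = 0.3778
odds, low-dose patients = 368/2870 = 0.1282
OR = 0.3778 / 0.1282 = 2.95

OR = 2.95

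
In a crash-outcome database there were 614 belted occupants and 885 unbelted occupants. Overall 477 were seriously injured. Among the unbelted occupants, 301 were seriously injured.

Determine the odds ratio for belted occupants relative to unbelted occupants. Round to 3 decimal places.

belted occupants with the outcome: 477 − 301 = 176
belted occupants without the outcome: 614 − 176 = 438
unbelted occupants without the outcome: 885 − 301 = 584
odds, belted occupants = 176/438 = 0.4018
odds, unbelted occupants = 301/584 = 0.5154
OR = 0.4018 / 0.5154 = 0.780

0.780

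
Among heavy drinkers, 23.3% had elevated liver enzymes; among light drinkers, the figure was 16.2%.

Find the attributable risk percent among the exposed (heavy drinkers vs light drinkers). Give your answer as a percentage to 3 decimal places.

AR% = (0.2330 − 0.1620) / 0.2330 = 0.3047 → 30.472%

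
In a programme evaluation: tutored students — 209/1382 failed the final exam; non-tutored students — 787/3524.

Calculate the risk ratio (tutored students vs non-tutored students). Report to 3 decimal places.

risk, tutored students = 209/1382 = 0.1512
risk, non-tutored students = 787/3524 = 0.2233
RR = 0.1512 / 0.2233 = 0.677

0.677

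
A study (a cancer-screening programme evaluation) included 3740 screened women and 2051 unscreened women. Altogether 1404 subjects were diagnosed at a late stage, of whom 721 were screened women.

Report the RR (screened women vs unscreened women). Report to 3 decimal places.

screened women without the outcome: 3740 − 721 = 3019
unscreened women with the outcome: 1404 − 721 = 683
unscreened women without the outcome: 2051 − 683 = 1368
risk, screened women = 721/3740 = 0.1928
risk, unscreened women = 683/2051 = 0.3330
RR = 0.1928 / 0.3330 = 0.579

0.579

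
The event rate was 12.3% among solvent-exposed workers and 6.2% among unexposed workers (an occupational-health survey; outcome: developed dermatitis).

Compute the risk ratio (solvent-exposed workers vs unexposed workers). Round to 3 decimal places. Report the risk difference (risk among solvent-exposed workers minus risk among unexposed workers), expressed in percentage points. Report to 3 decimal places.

RR = 1.984; RD = 6.100

RR = 0.1230 / 0.0620 = 1.984
risk difference = 0.1230 − 0.0620 = 0.0610 → 6.100 percentage points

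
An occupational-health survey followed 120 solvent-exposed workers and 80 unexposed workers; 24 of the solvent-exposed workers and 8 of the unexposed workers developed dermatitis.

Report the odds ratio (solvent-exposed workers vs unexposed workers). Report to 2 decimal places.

2.25

odds, solvent-exposed workers = 24/96 = 0.2500
odds, unexposed workers = 8/72 = 0.1111
OR = 0.2500 / 0.1111 = 2.25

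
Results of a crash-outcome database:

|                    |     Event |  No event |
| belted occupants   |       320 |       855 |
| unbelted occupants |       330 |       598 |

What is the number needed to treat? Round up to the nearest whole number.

risk, belted occupants = 320/1175 = 0.272340
risk, unbelted occupants = 330/928 = 0.355603
absolute risk difference = 0.083263
1 / 0.083263 = 12.010 → round up → 13

13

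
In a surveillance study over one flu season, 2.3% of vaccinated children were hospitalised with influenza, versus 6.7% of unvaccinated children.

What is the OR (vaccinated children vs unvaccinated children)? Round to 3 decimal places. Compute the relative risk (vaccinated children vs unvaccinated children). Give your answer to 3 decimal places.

odds, vaccinated children = 0.02300/0.97700 = 0.02354
odds, unvaccinated children = 0.06700/0.93300 = 0.07181
OR = 0.02354 / 0.07181 = 0.328
RR = 0.02300 / 0.06700 = 0.343

OR = 0.328; RR = 0.343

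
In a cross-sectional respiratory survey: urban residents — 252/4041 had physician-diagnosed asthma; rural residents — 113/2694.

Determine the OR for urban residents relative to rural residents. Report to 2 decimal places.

odds, urban residents = 252/3789 = 0.06651
odds, rural residents = 113/2581 = 0.04378
OR = 0.06651 / 0.04378 = 1.52

OR = 1.52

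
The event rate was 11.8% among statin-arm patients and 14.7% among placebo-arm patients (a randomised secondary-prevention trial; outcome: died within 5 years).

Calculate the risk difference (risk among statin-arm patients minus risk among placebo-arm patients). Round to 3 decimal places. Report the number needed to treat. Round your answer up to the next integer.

RD = -0.029; NNT = 35

risk difference = 0.1180 − 0.1470 = -0.029
absolute risk difference = 0.029000
1 / 0.029000 = 34.483 → round up → 35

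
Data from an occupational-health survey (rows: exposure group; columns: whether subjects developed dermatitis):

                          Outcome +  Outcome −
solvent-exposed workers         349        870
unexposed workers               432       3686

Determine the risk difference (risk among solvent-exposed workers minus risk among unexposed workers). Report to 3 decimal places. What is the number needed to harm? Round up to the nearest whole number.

RD = 0.181; NNH = 6

risk, solvent-exposed workers = 349/1219 = 0.2863
risk, unexposed workers = 432/4118 = 0.1049
risk difference = 0.2863 − 0.1049 = 0.181
absolute risk difference = 0.181395
1 / 0.181395 = 5.513 → round up → 6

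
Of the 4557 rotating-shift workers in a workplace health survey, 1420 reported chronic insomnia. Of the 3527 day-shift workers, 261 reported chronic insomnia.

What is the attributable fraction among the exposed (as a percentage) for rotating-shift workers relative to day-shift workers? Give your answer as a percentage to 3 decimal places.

risk, rotating-shift workers = 1420/4557 = 0.3116
risk, day-shift workers = 261/3527 = 0.0740
AR% = (0.3116 − 0.0740) / 0.3116 = 0.7625 → 76.252%

76.252%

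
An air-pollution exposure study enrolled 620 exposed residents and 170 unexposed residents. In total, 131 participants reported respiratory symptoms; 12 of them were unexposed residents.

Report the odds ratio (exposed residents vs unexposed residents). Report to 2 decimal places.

3.13

exposed residents with the outcome: 131 − 12 = 119
exposed residents without the outcome: 620 − 119 = 501
unexposed residents without the outcome: 170 − 12 = 158
odds, exposed residents = 119/501 = 0.2375
odds, unexposed residents = 12/158 = 0.0759
OR = 0.2375 / 0.0759 = 3.13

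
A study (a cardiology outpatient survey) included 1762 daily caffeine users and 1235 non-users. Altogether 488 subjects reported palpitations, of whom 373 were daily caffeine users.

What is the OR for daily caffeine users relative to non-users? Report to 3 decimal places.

daily caffeine users without the outcome: 1762 − 373 = 1389
non-users with the outcome: 488 − 373 = 115
non-users without the outcome: 1235 − 115 = 1120
OR = (373 × 1120) / (1389 × 115) = 417760/159735 ≈ 2.615

OR: 2.615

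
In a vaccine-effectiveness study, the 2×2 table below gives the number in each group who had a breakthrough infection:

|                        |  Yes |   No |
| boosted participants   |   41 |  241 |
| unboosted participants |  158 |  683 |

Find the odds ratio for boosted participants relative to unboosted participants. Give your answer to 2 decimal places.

OR: 0.74

odds, boosted participants = 41/241 = 0.1701
odds, unboosted participants = 158/683 = 0.2313
OR = 0.1701 / 0.2313 = 0.74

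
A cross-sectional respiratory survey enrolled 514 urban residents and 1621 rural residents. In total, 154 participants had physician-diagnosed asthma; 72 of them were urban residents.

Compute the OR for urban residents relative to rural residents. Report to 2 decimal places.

OR ≈ 3.06

urban residents without the outcome: 514 − 72 = 442
rural residents with the outcome: 154 − 72 = 82
rural residents without the outcome: 1621 − 82 = 1539
odds, urban residents = 72/442 = 0.1629
odds, rural residents = 82/1539 = 0.0533
OR = 0.1629 / 0.0533 = 3.06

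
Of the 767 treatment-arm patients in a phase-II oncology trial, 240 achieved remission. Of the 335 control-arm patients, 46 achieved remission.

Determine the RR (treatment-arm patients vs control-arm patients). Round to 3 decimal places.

risk, treatment-arm patients = 240/767 = 0.3129
risk, control-arm patients = 46/335 = 0.1373
RR = 0.3129 / 0.1373 = 2.279

2.279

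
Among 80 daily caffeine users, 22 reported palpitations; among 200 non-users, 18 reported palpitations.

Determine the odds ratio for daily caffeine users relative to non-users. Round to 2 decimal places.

odds, daily caffeine users = 22/58 = 0.3793
odds, non-users = 18/182 = 0.0989
OR = 0.3793 / 0.0989 = 3.84

OR ≈ 3.84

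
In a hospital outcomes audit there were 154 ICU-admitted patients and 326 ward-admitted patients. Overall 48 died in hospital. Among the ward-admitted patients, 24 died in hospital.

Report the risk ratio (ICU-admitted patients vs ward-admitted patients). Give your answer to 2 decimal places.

2.12

ICU-admitted patients with the outcome: 48 − 24 = 24
ICU-admitted patients without the outcome: 154 − 24 = 130
ward-admitted patients without the outcome: 326 − 24 = 302
risk, ICU-admitted patients = 24/154 = 0.1558
risk, ward-admitted patients = 24/326 = 0.0736
RR = 0.1558 / 0.0736 = 2.12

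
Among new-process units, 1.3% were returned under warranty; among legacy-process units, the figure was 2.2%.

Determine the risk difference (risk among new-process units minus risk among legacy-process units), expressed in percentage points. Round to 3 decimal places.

risk difference = 0.01300 − 0.02200 = -0.00900 → -0.900 percentage points

-0.900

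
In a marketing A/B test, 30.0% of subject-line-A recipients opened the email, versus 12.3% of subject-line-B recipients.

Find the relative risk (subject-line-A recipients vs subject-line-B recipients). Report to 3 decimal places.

RR = 0.3000 / 0.1230 = 2.439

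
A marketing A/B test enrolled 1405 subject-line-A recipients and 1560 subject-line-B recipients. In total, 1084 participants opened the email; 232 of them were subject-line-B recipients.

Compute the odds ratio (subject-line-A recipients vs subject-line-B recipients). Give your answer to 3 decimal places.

8.819

subject-line-A recipients with the outcome: 1084 − 232 = 852
subject-line-A recipients without the outcome: 1405 − 852 = 553
subject-line-B recipients without the outcome: 1560 − 232 = 1328
OR = (852 × 1328) / (553 × 232) = 1131456/128296 ≈ 8.819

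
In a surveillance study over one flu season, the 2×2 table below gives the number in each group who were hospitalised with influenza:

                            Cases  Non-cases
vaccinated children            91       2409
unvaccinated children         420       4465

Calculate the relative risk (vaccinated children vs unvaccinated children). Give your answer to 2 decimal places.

risk, vaccinated children = 91/2500 = 0.03640
risk, unvaccinated children = 420/4885 = 0.08598
RR = 0.03640 / 0.08598 = 0.42

0.42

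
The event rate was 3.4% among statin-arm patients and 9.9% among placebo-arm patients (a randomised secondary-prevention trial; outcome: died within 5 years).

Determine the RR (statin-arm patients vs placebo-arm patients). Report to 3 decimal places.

RR = 0.03400 / 0.09900 = 0.343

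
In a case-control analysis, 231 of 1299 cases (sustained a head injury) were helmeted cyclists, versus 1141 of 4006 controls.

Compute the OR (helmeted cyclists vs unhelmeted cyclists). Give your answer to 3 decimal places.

0.543

odds, helmeted cyclists = 231/1141 = 0.2025
odds, unhelmeted cyclists = 1068/2865 = 0.3728
OR = 0.2025 / 0.3728 = 0.543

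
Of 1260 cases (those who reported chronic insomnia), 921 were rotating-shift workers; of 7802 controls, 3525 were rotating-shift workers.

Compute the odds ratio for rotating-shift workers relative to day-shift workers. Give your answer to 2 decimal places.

OR = (921 × 4277) / (3525 × 339) = 3939117/1194975 ≈ 3.30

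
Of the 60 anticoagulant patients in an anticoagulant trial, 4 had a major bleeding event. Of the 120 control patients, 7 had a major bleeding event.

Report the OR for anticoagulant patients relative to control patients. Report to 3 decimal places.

1.153

odds, anticoagulant patients = 4/56 = 0.0714
odds, control patients = 7/113 = 0.0619
OR = 0.0714 / 0.0619 = 1.153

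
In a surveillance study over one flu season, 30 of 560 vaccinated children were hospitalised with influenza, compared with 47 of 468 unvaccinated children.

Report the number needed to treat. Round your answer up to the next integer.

risk, vaccinated children = 30/560 = 0.053571
risk, unvaccinated children = 47/468 = 0.100427
absolute risk difference = 0.046856
1 / 0.046856 = 21.342 → round up → 22

22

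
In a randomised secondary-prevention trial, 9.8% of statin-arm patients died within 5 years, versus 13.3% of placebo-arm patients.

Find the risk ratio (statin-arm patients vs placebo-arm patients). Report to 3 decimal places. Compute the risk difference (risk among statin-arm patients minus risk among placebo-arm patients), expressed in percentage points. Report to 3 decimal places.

RR = 0.737; RD = -3.500

RR = 0.0980 / 0.1330 = 0.737
risk difference = 0.0980 − 0.1330 = -0.0350 → -3.500 percentage points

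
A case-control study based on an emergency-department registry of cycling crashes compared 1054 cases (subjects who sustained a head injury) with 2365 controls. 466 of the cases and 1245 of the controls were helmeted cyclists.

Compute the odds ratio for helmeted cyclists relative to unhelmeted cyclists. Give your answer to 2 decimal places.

OR = (466 × 1120) / (1245 × 588) = 521920/732060 ≈ 0.71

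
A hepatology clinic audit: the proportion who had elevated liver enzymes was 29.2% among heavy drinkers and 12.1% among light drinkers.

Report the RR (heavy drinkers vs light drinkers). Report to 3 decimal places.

RR = 0.2920 / 0.1210 = 2.413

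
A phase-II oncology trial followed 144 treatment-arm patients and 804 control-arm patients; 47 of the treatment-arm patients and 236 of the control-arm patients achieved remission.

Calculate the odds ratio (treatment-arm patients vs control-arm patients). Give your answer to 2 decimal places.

odds, treatment-arm patients = 47/97 = 0.4845
odds, control-arm patients = 236/568 = 0.4155
OR = 0.4845 / 0.4155 = 1.17

OR ≈ 1.17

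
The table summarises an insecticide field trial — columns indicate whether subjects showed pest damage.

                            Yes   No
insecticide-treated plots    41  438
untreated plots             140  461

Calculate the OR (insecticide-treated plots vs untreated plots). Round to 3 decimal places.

odds, insecticide-treated plots = 41/438 = 0.0936
odds, untreated plots = 140/461 = 0.3037
OR = 0.0936 / 0.3037 = 0.308

OR: 0.308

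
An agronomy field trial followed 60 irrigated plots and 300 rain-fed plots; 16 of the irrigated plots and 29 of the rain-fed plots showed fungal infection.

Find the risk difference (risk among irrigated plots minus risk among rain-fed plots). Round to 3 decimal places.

risk, irrigated plots = 16/60 = 0.2667
risk, rain-fed plots = 29/300 = 0.0967
risk difference = 0.2667 − 0.0967 = 0.170

RD = 0.170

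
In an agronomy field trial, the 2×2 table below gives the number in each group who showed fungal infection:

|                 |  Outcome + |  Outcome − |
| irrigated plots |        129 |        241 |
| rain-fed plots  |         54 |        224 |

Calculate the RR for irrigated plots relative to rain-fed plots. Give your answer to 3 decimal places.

risk, irrigated plots = 129/370 = 0.3486
risk, rain-fed plots = 54/278 = 0.1942
RR = 0.3486 / 0.1942 = 1.795

1.795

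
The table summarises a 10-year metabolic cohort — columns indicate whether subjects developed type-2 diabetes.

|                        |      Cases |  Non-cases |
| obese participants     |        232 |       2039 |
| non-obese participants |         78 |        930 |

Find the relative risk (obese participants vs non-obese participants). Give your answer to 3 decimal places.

RR ≈ 1.320

risk, obese participants = 232/2271 = 0.1022
risk, non-obese participants = 78/1008 = 0.0774
RR = 0.1022 / 0.0774 = 1.320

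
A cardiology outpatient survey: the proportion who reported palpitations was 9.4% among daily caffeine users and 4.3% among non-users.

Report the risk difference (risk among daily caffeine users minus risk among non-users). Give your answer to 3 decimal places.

risk difference = 0.09400 − 0.04300 = 0.051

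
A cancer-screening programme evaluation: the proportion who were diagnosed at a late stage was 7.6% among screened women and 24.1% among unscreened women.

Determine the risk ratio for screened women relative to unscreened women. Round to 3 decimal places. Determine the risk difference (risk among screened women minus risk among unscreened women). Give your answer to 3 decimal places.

RR = 0.0760 / 0.2410 = 0.315
risk difference = 0.0760 − 0.2410 = -0.165

RR = 0.315; RD = -0.165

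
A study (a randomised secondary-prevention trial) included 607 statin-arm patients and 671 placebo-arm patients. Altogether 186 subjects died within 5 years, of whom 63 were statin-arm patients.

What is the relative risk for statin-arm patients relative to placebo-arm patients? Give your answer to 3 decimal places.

0.566

statin-arm patients without the outcome: 607 − 63 = 544
placebo-arm patients with the outcome: 186 − 63 = 123
placebo-arm patients without the outcome: 671 − 123 = 548
risk, statin-arm patients = 63/607 = 0.1038
risk, placebo-arm patients = 123/671 = 0.1833
RR = 0.1038 / 0.1833 = 0.566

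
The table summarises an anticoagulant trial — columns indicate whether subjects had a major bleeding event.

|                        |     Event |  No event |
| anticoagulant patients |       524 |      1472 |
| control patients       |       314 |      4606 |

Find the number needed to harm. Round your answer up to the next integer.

risk, anticoagulant patients = 524/1996 = 0.262525
risk, control patients = 314/4920 = 0.063821
absolute risk difference = 0.198704
1 / 0.198704 = 5.033 → round up → 6

NNH: 6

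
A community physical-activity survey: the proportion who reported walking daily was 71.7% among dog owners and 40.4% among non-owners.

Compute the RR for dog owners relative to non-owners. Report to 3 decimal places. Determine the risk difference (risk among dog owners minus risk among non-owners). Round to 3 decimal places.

RR = 0.7170 / 0.4040 = 1.775
risk difference = 0.7170 − 0.4040 = 0.313

RR = 1.775; RD = 0.313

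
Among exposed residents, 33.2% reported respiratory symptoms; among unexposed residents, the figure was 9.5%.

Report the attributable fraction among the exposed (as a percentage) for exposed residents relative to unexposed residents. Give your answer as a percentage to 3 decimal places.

AR% = (0.3320 − 0.0950) / 0.3320 = 0.7139 → 71.386%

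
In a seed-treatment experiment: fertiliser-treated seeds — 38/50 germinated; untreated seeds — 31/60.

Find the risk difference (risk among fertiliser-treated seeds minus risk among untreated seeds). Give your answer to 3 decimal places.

risk, fertiliser-treated seeds = 38/50 = 0.7600
risk, untreated seeds = 31/60 = 0.5167
risk difference = 0.7600 − 0.5167 = 0.243

RD: 0.243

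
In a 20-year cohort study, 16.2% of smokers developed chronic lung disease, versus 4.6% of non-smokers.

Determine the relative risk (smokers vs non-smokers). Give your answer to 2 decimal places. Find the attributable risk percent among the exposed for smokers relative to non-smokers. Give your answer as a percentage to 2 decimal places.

RR = 3.52; AR% = 71.60%

RR = 0.16200 / 0.04600 = 3.52
AR% = (0.16200 − 0.04600) / 0.16200 = 0.7160 → 71.60%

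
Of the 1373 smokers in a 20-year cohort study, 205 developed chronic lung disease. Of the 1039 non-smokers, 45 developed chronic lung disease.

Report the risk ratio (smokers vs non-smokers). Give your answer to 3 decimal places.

risk, smokers = 205/1373 = 0.14931
risk, non-smokers = 45/1039 = 0.04331
RR = 0.14931 / 0.04331 = 3.447

RR ≈ 3.447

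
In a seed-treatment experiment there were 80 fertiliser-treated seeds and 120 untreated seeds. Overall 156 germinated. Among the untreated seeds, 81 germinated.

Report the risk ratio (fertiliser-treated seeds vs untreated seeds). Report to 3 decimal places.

RR = 1.389

fertiliser-treated seeds with the outcome: 156 − 81 = 75
fertiliser-treated seeds without the outcome: 80 − 75 = 5
untreated seeds without the outcome: 120 − 81 = 39
risk, fertiliser-treated seeds = 75/80 = 0.9375
risk, untreated seeds = 81/120 = 0.6750
RR = 0.9375 / 0.6750 = 1.389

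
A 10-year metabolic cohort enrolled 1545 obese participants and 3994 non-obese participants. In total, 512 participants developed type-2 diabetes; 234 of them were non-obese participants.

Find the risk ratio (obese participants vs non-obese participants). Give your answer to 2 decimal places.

RR = 3.07

obese participants with the outcome: 512 − 234 = 278
obese participants without the outcome: 1545 − 278 = 1267
non-obese participants without the outcome: 3994 − 234 = 3760
risk, obese participants = 278/1545 = 0.1799
risk, non-obese participants = 234/3994 = 0.0586
RR = 0.1799 / 0.0586 = 3.07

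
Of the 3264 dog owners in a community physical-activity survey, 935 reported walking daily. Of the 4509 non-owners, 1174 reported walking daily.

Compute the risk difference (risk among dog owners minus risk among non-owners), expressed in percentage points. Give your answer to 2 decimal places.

RD = 2.61

risk, dog owners = 935/3264 = 0.2865
risk, non-owners = 1174/4509 = 0.2604
risk difference = 0.2865 − 0.2604 = 0.0261 → 2.61 percentage points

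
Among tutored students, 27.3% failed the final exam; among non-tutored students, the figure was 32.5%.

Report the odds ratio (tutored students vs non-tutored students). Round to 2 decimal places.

odds, tutored students = 0.2730/0.7270 = 0.3755
odds, non-tutored students = 0.3250/0.6750 = 0.4815
OR = 0.3755 / 0.4815 = 0.78

0.78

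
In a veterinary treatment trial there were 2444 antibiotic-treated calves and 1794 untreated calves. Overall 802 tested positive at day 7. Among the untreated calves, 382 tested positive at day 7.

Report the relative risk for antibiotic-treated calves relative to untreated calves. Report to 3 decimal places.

antibiotic-treated calves with the outcome: 802 − 382 = 420
antibiotic-treated calves without the outcome: 2444 − 420 = 2024
untreated calves without the outcome: 1794 − 382 = 1412
risk, antibiotic-treated calves = 420/2444 = 0.1718
risk, untreated calves = 382/1794 = 0.2129
RR = 0.1718 / 0.2129 = 0.807

RR ≈ 0.807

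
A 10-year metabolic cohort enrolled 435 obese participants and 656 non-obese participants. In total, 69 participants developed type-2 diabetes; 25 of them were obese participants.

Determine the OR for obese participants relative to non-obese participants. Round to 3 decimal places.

obese participants without the outcome: 435 − 25 = 410
non-obese participants with the outcome: 69 − 25 = 44
non-obese participants without the outcome: 656 − 44 = 612
OR = (25 × 612) / (410 × 44) = 15300/18040 ≈ 0.848

OR: 0.848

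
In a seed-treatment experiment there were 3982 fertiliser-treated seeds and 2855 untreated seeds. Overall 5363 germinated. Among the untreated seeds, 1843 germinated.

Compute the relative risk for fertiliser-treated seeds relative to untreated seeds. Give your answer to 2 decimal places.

fertiliser-treated seeds with the outcome: 5363 − 1843 = 3520
fertiliser-treated seeds without the outcome: 3982 − 3520 = 462
untreated seeds without the outcome: 2855 − 1843 = 1012
risk, fertiliser-treated seeds = 3520/3982 = 0.8840
risk, untreated seeds = 1843/2855 = 0.6455
RR = 0.8840 / 0.6455 = 1.37

RR = 1.37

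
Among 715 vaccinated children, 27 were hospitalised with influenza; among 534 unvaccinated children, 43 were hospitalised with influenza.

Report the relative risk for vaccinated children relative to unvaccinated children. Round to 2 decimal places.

risk, vaccinated children = 27/715 = 0.03776
risk, unvaccinated children = 43/534 = 0.08052
RR = 0.03776 / 0.08052 = 0.47

0.47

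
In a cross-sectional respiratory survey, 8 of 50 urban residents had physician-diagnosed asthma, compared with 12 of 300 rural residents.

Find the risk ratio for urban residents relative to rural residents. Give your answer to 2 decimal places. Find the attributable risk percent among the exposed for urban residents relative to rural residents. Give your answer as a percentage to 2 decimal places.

RR = 4.00; AR% = 75.00%

risk, urban residents = 8/50 = 0.16000
risk, rural residents = 12/300 = 0.04000
RR = 0.16000 / 0.04000 = 4.00
AR% = (0.16000 − 0.04000) / 0.16000 = 0.7500 → 75.00%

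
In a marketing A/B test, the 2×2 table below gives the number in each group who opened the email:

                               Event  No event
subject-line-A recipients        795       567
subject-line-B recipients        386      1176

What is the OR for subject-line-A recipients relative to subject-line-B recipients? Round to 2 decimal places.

OR = 4.27

odds, subject-line-A recipients = 795/567 = 1.4021
odds, subject-line-B recipients = 386/1176 = 0.3282
OR = 1.4021 / 0.3282 = 4.27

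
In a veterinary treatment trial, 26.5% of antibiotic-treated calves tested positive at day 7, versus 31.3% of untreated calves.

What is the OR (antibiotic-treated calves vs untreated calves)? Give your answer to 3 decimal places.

0.791

odds, antibiotic-treated calves = 0.2650/0.7350 = 0.3605
odds, untreated calves = 0.3130/0.6870 = 0.4556
OR = 0.3605 / 0.4556 = 0.791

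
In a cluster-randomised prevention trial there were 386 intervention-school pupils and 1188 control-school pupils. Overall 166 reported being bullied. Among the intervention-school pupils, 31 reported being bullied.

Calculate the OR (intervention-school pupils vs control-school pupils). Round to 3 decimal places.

OR: 0.681

intervention-school pupils without the outcome: 386 − 31 = 355
control-school pupils with the outcome: 166 − 31 = 135
control-school pupils without the outcome: 1188 − 135 = 1053
OR = (31 × 1053) / (355 × 135) = 32643/47925 ≈ 0.681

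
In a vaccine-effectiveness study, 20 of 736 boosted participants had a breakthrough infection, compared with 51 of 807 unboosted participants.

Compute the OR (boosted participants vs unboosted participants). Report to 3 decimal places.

OR = (20 × 756) / (716 × 51) = 15120/36516 ≈ 0.414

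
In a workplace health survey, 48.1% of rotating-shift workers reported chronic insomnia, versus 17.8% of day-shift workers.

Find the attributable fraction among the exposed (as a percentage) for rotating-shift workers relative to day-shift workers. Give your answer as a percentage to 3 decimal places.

AR% = (0.4810 − 0.1780) / 0.4810 = 0.6299 → 62.994%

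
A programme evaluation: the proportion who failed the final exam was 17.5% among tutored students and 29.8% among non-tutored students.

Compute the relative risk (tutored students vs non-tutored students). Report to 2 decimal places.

RR = 0.1750 / 0.2980 = 0.59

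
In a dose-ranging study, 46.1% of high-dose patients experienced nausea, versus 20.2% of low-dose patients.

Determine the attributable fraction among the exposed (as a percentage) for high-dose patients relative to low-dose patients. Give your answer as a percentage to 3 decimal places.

AR% = (0.4610 − 0.2020) / 0.4610 = 0.5618 → 56.182%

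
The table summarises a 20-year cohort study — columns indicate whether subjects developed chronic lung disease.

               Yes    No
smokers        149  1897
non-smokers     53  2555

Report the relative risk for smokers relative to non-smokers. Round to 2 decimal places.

risk, smokers = 149/2046 = 0.07283
risk, non-smokers = 53/2608 = 0.02032
RR = 0.07283 / 0.02032 = 3.58

3.58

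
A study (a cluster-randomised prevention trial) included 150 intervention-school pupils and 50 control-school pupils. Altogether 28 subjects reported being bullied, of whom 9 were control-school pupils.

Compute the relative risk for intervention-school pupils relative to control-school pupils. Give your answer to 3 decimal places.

0.704

intervention-school pupils with the outcome: 28 − 9 = 19
intervention-school pupils without the outcome: 150 − 19 = 131
control-school pupils without the outcome: 50 − 9 = 41
risk, intervention-school pupils = 19/150 = 0.1267
risk, control-school pupils = 9/50 = 0.1800
RR = 0.1267 / 0.1800 = 0.704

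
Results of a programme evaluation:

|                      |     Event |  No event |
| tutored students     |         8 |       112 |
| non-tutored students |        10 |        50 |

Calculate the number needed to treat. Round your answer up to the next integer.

risk, tutored students = 8/120 = 0.066667
risk, non-tutored students = 10/60 = 0.166667
absolute risk difference = 0.100000
1 / 0.100000 = 10.000 → round up → 10

10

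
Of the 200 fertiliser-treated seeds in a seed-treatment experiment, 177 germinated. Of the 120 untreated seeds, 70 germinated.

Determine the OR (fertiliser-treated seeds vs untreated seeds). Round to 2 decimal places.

OR = (177 × 50) / (23 × 70) = 8850/1610 ≈ 5.50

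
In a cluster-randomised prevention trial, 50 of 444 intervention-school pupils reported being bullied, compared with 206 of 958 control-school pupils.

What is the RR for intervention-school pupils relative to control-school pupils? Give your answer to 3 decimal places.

RR ≈ 0.524

risk, intervention-school pupils = 50/444 = 0.1126
risk, control-school pupils = 206/958 = 0.2150
RR = 0.1126 / 0.2150 = 0.524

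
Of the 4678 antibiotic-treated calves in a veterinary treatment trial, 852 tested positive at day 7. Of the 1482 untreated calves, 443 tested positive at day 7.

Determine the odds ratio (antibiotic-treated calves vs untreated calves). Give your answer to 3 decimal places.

OR = (852 × 1039) / (3826 × 443) = 885228/1694918 ≈ 0.522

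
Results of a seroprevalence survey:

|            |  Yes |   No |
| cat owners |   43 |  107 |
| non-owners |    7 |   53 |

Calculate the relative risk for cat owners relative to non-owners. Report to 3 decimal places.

RR = 2.457

risk, cat owners = 43/150 = 0.2867
risk, non-owners = 7/60 = 0.1167
RR = 0.2867 / 0.1167 = 2.457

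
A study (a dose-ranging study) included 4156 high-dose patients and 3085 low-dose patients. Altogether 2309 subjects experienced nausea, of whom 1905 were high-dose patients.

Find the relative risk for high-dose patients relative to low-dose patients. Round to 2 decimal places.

RR = 3.50

high-dose patients without the outcome: 4156 − 1905 = 2251
low-dose patients with the outcome: 2309 − 1905 = 404
low-dose patients without the outcome: 3085 − 404 = 2681
risk, high-dose patients = 1905/4156 = 0.4584
risk, low-dose patients = 404/3085 = 0.1310
RR = 0.4584 / 0.1310 = 3.50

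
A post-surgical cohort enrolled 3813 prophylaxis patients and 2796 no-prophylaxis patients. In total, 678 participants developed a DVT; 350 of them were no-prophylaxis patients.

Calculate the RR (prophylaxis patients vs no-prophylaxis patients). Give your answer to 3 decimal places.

prophylaxis patients with the outcome: 678 − 350 = 328
prophylaxis patients without the outcome: 3813 − 328 = 3485
no-prophylaxis patients without the outcome: 2796 − 350 = 2446
risk, prophylaxis patients = 328/3813 = 0.0860
risk, no-prophylaxis patients = 350/2796 = 0.1252
RR = 0.0860 / 0.1252 = 0.687

RR: 0.687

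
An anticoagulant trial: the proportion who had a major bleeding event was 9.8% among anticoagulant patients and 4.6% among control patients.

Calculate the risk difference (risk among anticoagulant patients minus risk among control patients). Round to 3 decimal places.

risk difference = 0.09800 − 0.04600 = 0.052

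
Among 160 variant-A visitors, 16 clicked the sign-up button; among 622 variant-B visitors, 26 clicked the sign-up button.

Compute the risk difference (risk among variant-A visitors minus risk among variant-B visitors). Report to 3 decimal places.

risk, variant-A visitors = 16/160 = 0.10000
risk, variant-B visitors = 26/622 = 0.04180
risk difference = 0.10000 − 0.04180 = 0.058

RD ≈ 0.058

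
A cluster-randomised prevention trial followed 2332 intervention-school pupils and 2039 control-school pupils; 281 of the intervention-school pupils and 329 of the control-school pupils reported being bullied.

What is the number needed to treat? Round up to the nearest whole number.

risk, intervention-school pupils = 281/2332 = 0.120497
risk, control-school pupils = 329/2039 = 0.161354
absolute risk difference = 0.040856
1 / 0.040856 = 24.476 → round up → 25

25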